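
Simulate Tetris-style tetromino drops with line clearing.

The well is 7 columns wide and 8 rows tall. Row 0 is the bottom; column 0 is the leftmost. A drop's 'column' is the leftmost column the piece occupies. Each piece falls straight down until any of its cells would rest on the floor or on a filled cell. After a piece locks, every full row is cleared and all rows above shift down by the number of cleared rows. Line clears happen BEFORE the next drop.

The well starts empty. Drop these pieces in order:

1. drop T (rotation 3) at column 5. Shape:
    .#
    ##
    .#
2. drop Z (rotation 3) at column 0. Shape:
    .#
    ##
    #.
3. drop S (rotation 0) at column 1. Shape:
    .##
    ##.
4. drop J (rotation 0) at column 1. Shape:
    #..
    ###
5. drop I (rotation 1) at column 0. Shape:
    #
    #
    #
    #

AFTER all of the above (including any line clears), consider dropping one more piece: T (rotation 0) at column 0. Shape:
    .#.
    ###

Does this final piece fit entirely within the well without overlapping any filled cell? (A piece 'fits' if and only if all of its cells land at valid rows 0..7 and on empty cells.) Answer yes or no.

Drop 1: T rot3 at col 5 lands with bottom-row=0; cleared 0 line(s) (total 0); column heights now [0 0 0 0 0 2 3], max=3
Drop 2: Z rot3 at col 0 lands with bottom-row=0; cleared 0 line(s) (total 0); column heights now [2 3 0 0 0 2 3], max=3
Drop 3: S rot0 at col 1 lands with bottom-row=3; cleared 0 line(s) (total 0); column heights now [2 4 5 5 0 2 3], max=5
Drop 4: J rot0 at col 1 lands with bottom-row=5; cleared 0 line(s) (total 0); column heights now [2 7 6 6 0 2 3], max=7
Drop 5: I rot1 at col 0 lands with bottom-row=2; cleared 0 line(s) (total 0); column heights now [6 7 6 6 0 2 3], max=7
Test piece T rot0 at col 0 (width 3): heights before test = [6 7 6 6 0 2 3]; fits = False

Answer: no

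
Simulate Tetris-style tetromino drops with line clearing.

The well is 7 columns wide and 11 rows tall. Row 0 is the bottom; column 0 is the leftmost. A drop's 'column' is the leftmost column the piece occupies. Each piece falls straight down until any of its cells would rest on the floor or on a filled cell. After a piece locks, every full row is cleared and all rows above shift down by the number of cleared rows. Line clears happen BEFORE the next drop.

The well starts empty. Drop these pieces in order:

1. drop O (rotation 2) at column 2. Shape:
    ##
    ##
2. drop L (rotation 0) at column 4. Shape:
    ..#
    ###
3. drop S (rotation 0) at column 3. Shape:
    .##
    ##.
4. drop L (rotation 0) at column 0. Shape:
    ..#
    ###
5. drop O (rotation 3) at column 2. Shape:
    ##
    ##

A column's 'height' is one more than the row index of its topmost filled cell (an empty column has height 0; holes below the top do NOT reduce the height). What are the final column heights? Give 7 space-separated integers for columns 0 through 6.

Drop 1: O rot2 at col 2 lands with bottom-row=0; cleared 0 line(s) (total 0); column heights now [0 0 2 2 0 0 0], max=2
Drop 2: L rot0 at col 4 lands with bottom-row=0; cleared 0 line(s) (total 0); column heights now [0 0 2 2 1 1 2], max=2
Drop 3: S rot0 at col 3 lands with bottom-row=2; cleared 0 line(s) (total 0); column heights now [0 0 2 3 4 4 2], max=4
Drop 4: L rot0 at col 0 lands with bottom-row=2; cleared 0 line(s) (total 0); column heights now [3 3 4 3 4 4 2], max=4
Drop 5: O rot3 at col 2 lands with bottom-row=4; cleared 0 line(s) (total 0); column heights now [3 3 6 6 4 4 2], max=6

Answer: 3 3 6 6 4 4 2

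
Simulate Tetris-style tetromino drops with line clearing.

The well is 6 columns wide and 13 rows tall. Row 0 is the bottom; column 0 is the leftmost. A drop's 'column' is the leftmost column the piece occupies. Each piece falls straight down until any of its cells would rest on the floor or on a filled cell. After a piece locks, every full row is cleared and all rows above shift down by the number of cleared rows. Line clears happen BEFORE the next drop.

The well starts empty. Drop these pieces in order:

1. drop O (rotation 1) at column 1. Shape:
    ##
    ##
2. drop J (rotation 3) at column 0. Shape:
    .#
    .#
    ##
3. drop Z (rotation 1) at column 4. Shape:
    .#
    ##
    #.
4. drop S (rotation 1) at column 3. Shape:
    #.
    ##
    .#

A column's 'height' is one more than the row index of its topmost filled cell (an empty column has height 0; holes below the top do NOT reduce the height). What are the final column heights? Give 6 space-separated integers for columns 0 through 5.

Drop 1: O rot1 at col 1 lands with bottom-row=0; cleared 0 line(s) (total 0); column heights now [0 2 2 0 0 0], max=2
Drop 2: J rot3 at col 0 lands with bottom-row=2; cleared 0 line(s) (total 0); column heights now [3 5 2 0 0 0], max=5
Drop 3: Z rot1 at col 4 lands with bottom-row=0; cleared 0 line(s) (total 0); column heights now [3 5 2 0 2 3], max=5
Drop 4: S rot1 at col 3 lands with bottom-row=2; cleared 0 line(s) (total 0); column heights now [3 5 2 5 4 3], max=5

Answer: 3 5 2 5 4 3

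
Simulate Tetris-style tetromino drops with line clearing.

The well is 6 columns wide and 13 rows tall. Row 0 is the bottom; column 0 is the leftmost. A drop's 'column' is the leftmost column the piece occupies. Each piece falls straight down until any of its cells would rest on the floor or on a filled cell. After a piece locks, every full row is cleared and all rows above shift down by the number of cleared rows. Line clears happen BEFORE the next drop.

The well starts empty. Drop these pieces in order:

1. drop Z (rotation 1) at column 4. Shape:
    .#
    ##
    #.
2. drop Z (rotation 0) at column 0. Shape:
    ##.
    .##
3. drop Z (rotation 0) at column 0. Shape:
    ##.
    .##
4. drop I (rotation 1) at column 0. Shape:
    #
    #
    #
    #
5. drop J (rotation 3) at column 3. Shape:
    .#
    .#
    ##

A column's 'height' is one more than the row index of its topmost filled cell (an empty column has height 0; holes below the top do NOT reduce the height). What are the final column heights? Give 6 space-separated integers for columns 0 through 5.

Answer: 8 4 3 3 5 3

Derivation:
Drop 1: Z rot1 at col 4 lands with bottom-row=0; cleared 0 line(s) (total 0); column heights now [0 0 0 0 2 3], max=3
Drop 2: Z rot0 at col 0 lands with bottom-row=0; cleared 0 line(s) (total 0); column heights now [2 2 1 0 2 3], max=3
Drop 3: Z rot0 at col 0 lands with bottom-row=2; cleared 0 line(s) (total 0); column heights now [4 4 3 0 2 3], max=4
Drop 4: I rot1 at col 0 lands with bottom-row=4; cleared 0 line(s) (total 0); column heights now [8 4 3 0 2 3], max=8
Drop 5: J rot3 at col 3 lands with bottom-row=2; cleared 0 line(s) (total 0); column heights now [8 4 3 3 5 3], max=8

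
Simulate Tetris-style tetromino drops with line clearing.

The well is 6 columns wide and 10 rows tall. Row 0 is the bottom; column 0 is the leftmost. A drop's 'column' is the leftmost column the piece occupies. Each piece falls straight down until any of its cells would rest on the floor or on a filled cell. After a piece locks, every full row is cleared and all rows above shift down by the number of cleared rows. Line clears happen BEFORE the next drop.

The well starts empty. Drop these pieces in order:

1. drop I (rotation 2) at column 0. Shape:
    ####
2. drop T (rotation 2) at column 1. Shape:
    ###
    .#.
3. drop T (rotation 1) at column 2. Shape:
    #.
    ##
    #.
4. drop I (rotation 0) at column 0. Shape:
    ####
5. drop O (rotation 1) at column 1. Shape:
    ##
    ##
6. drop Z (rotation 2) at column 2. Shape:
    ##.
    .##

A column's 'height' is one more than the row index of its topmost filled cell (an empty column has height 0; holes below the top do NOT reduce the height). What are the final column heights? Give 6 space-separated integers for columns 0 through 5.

Drop 1: I rot2 at col 0 lands with bottom-row=0; cleared 0 line(s) (total 0); column heights now [1 1 1 1 0 0], max=1
Drop 2: T rot2 at col 1 lands with bottom-row=1; cleared 0 line(s) (total 0); column heights now [1 3 3 3 0 0], max=3
Drop 3: T rot1 at col 2 lands with bottom-row=3; cleared 0 line(s) (total 0); column heights now [1 3 6 5 0 0], max=6
Drop 4: I rot0 at col 0 lands with bottom-row=6; cleared 0 line(s) (total 0); column heights now [7 7 7 7 0 0], max=7
Drop 5: O rot1 at col 1 lands with bottom-row=7; cleared 0 line(s) (total 0); column heights now [7 9 9 7 0 0], max=9
Drop 6: Z rot2 at col 2 lands with bottom-row=8; cleared 0 line(s) (total 0); column heights now [7 9 10 10 9 0], max=10

Answer: 7 9 10 10 9 0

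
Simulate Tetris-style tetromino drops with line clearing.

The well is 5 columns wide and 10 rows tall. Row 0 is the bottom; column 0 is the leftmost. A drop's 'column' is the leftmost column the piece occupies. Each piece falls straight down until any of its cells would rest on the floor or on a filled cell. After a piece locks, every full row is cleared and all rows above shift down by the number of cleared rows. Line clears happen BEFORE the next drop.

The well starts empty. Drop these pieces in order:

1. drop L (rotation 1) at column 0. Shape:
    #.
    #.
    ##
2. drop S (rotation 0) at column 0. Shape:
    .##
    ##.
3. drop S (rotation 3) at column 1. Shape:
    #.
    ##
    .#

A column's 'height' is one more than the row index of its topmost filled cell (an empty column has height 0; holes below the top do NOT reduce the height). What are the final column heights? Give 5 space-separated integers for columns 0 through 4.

Drop 1: L rot1 at col 0 lands with bottom-row=0; cleared 0 line(s) (total 0); column heights now [3 1 0 0 0], max=3
Drop 2: S rot0 at col 0 lands with bottom-row=3; cleared 0 line(s) (total 0); column heights now [4 5 5 0 0], max=5
Drop 3: S rot3 at col 1 lands with bottom-row=5; cleared 0 line(s) (total 0); column heights now [4 8 7 0 0], max=8

Answer: 4 8 7 0 0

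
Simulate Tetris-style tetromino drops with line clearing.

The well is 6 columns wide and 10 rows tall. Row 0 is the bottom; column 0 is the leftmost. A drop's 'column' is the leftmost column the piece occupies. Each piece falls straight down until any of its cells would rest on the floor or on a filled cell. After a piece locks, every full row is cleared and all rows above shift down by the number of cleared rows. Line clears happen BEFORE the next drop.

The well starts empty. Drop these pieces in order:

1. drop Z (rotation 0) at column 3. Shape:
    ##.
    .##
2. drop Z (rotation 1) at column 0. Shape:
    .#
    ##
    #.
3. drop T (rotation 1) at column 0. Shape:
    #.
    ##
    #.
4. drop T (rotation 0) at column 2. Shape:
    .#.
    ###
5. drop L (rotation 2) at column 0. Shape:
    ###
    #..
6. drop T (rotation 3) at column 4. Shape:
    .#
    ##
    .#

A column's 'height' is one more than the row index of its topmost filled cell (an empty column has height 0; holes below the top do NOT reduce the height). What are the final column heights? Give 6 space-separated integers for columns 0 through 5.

Drop 1: Z rot0 at col 3 lands with bottom-row=0; cleared 0 line(s) (total 0); column heights now [0 0 0 2 2 1], max=2
Drop 2: Z rot1 at col 0 lands with bottom-row=0; cleared 0 line(s) (total 0); column heights now [2 3 0 2 2 1], max=3
Drop 3: T rot1 at col 0 lands with bottom-row=2; cleared 0 line(s) (total 0); column heights now [5 4 0 2 2 1], max=5
Drop 4: T rot0 at col 2 lands with bottom-row=2; cleared 0 line(s) (total 0); column heights now [5 4 3 4 3 1], max=5
Drop 5: L rot2 at col 0 lands with bottom-row=5; cleared 0 line(s) (total 0); column heights now [7 7 7 4 3 1], max=7
Drop 6: T rot3 at col 4 lands with bottom-row=2; cleared 1 line(s) (total 1); column heights now [6 6 6 3 3 4], max=6

Answer: 6 6 6 3 3 4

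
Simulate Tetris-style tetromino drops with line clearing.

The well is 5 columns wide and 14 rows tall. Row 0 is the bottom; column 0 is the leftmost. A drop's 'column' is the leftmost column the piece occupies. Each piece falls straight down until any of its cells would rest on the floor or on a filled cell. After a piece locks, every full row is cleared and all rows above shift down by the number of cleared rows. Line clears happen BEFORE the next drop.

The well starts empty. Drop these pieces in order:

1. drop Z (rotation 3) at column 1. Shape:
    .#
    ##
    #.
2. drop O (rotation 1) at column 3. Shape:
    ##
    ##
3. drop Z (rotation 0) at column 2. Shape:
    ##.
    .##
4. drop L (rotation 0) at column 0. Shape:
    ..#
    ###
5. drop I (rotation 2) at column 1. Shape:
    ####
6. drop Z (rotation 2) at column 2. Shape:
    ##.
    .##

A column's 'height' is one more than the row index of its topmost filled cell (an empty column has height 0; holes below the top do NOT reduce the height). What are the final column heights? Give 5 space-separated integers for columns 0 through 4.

Drop 1: Z rot3 at col 1 lands with bottom-row=0; cleared 0 line(s) (total 0); column heights now [0 2 3 0 0], max=3
Drop 2: O rot1 at col 3 lands with bottom-row=0; cleared 0 line(s) (total 0); column heights now [0 2 3 2 2], max=3
Drop 3: Z rot0 at col 2 lands with bottom-row=2; cleared 0 line(s) (total 0); column heights now [0 2 4 4 3], max=4
Drop 4: L rot0 at col 0 lands with bottom-row=4; cleared 0 line(s) (total 0); column heights now [5 5 6 4 3], max=6
Drop 5: I rot2 at col 1 lands with bottom-row=6; cleared 0 line(s) (total 0); column heights now [5 7 7 7 7], max=7
Drop 6: Z rot2 at col 2 lands with bottom-row=7; cleared 0 line(s) (total 0); column heights now [5 7 9 9 8], max=9

Answer: 5 7 9 9 8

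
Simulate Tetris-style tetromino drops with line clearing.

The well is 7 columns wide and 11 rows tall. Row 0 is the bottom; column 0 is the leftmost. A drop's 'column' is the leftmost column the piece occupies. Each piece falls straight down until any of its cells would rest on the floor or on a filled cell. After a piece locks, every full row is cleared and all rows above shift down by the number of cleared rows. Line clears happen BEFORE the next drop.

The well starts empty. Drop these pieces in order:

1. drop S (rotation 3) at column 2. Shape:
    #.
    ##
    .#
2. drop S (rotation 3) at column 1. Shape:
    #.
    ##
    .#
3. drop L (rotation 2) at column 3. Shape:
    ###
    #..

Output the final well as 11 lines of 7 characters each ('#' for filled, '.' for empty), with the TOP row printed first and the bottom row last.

Answer: .......
.......
.......
.......
.......
.#.....
.##....
..####.
..##...
..##...
...#...

Derivation:
Drop 1: S rot3 at col 2 lands with bottom-row=0; cleared 0 line(s) (total 0); column heights now [0 0 3 2 0 0 0], max=3
Drop 2: S rot3 at col 1 lands with bottom-row=3; cleared 0 line(s) (total 0); column heights now [0 6 5 2 0 0 0], max=6
Drop 3: L rot2 at col 3 lands with bottom-row=2; cleared 0 line(s) (total 0); column heights now [0 6 5 4 4 4 0], max=6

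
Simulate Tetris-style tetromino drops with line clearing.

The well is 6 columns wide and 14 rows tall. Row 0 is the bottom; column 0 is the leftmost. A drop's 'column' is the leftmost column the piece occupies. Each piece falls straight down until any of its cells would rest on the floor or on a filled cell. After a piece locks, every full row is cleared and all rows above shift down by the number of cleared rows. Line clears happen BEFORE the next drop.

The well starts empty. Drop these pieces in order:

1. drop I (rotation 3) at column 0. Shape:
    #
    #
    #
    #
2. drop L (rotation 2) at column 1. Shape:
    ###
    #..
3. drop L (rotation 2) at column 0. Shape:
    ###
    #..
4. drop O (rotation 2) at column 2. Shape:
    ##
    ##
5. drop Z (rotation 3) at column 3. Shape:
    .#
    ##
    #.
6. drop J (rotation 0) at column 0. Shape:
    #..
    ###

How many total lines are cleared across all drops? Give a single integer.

Answer: 0

Derivation:
Drop 1: I rot3 at col 0 lands with bottom-row=0; cleared 0 line(s) (total 0); column heights now [4 0 0 0 0 0], max=4
Drop 2: L rot2 at col 1 lands with bottom-row=0; cleared 0 line(s) (total 0); column heights now [4 2 2 2 0 0], max=4
Drop 3: L rot2 at col 0 lands with bottom-row=4; cleared 0 line(s) (total 0); column heights now [6 6 6 2 0 0], max=6
Drop 4: O rot2 at col 2 lands with bottom-row=6; cleared 0 line(s) (total 0); column heights now [6 6 8 8 0 0], max=8
Drop 5: Z rot3 at col 3 lands with bottom-row=8; cleared 0 line(s) (total 0); column heights now [6 6 8 10 11 0], max=11
Drop 6: J rot0 at col 0 lands with bottom-row=8; cleared 0 line(s) (total 0); column heights now [10 9 9 10 11 0], max=11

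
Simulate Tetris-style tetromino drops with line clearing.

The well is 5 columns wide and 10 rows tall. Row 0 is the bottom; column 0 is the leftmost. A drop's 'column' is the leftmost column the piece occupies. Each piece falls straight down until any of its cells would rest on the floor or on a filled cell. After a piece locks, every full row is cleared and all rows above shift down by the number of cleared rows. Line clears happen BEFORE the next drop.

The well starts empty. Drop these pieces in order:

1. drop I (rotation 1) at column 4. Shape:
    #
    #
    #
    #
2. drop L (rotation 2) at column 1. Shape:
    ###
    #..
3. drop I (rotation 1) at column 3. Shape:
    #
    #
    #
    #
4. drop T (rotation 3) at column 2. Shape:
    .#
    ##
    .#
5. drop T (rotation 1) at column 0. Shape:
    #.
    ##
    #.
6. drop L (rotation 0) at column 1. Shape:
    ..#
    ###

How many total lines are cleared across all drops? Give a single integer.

Answer: 1

Derivation:
Drop 1: I rot1 at col 4 lands with bottom-row=0; cleared 0 line(s) (total 0); column heights now [0 0 0 0 4], max=4
Drop 2: L rot2 at col 1 lands with bottom-row=0; cleared 0 line(s) (total 0); column heights now [0 2 2 2 4], max=4
Drop 3: I rot1 at col 3 lands with bottom-row=2; cleared 0 line(s) (total 0); column heights now [0 2 2 6 4], max=6
Drop 4: T rot3 at col 2 lands with bottom-row=6; cleared 0 line(s) (total 0); column heights now [0 2 8 9 4], max=9
Drop 5: T rot1 at col 0 lands with bottom-row=1; cleared 1 line(s) (total 1); column heights now [3 2 7 8 3], max=8
Drop 6: L rot0 at col 1 lands with bottom-row=8; cleared 0 line(s) (total 1); column heights now [3 9 9 10 3], max=10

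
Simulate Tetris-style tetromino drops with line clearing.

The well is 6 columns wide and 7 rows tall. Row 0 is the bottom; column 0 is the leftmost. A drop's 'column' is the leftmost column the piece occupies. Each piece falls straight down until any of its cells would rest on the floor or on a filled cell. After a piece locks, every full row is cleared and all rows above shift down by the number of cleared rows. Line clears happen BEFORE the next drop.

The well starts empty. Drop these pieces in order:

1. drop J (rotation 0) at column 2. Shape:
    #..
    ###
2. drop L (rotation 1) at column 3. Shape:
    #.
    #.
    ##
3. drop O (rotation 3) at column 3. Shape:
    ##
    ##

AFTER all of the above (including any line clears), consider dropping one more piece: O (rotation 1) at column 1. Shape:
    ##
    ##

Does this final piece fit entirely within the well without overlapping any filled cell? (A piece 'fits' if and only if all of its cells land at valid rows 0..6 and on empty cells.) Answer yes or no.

Drop 1: J rot0 at col 2 lands with bottom-row=0; cleared 0 line(s) (total 0); column heights now [0 0 2 1 1 0], max=2
Drop 2: L rot1 at col 3 lands with bottom-row=1; cleared 0 line(s) (total 0); column heights now [0 0 2 4 2 0], max=4
Drop 3: O rot3 at col 3 lands with bottom-row=4; cleared 0 line(s) (total 0); column heights now [0 0 2 6 6 0], max=6
Test piece O rot1 at col 1 (width 2): heights before test = [0 0 2 6 6 0]; fits = True

Answer: yes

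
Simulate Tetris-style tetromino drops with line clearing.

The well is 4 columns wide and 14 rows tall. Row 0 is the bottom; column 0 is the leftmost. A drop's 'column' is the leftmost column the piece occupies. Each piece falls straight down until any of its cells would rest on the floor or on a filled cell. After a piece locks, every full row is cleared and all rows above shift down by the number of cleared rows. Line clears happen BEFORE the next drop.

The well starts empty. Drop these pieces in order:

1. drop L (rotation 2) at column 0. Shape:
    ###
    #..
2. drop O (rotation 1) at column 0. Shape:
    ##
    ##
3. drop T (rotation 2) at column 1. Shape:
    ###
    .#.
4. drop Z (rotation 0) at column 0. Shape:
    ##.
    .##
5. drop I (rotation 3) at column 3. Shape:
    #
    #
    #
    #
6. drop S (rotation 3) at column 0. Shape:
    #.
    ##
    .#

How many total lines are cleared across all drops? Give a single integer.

Drop 1: L rot2 at col 0 lands with bottom-row=0; cleared 0 line(s) (total 0); column heights now [2 2 2 0], max=2
Drop 2: O rot1 at col 0 lands with bottom-row=2; cleared 0 line(s) (total 0); column heights now [4 4 2 0], max=4
Drop 3: T rot2 at col 1 lands with bottom-row=3; cleared 0 line(s) (total 0); column heights now [4 5 5 5], max=5
Drop 4: Z rot0 at col 0 lands with bottom-row=5; cleared 0 line(s) (total 0); column heights now [7 7 6 5], max=7
Drop 5: I rot3 at col 3 lands with bottom-row=5; cleared 0 line(s) (total 0); column heights now [7 7 6 9], max=9
Drop 6: S rot3 at col 0 lands with bottom-row=7; cleared 0 line(s) (total 0); column heights now [10 9 6 9], max=10

Answer: 0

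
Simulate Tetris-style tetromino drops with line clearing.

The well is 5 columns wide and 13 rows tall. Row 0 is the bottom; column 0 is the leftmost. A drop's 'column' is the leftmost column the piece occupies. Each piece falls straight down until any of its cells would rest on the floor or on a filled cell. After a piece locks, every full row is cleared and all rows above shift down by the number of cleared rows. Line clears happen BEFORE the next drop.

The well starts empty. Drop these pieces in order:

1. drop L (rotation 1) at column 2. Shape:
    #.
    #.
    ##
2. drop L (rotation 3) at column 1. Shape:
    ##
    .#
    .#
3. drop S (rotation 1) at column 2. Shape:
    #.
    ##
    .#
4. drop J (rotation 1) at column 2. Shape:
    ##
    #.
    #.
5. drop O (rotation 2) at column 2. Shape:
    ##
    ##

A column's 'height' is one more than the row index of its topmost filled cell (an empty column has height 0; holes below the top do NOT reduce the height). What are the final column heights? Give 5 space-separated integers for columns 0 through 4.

Drop 1: L rot1 at col 2 lands with bottom-row=0; cleared 0 line(s) (total 0); column heights now [0 0 3 1 0], max=3
Drop 2: L rot3 at col 1 lands with bottom-row=3; cleared 0 line(s) (total 0); column heights now [0 6 6 1 0], max=6
Drop 3: S rot1 at col 2 lands with bottom-row=5; cleared 0 line(s) (total 0); column heights now [0 6 8 7 0], max=8
Drop 4: J rot1 at col 2 lands with bottom-row=8; cleared 0 line(s) (total 0); column heights now [0 6 11 11 0], max=11
Drop 5: O rot2 at col 2 lands with bottom-row=11; cleared 0 line(s) (total 0); column heights now [0 6 13 13 0], max=13

Answer: 0 6 13 13 0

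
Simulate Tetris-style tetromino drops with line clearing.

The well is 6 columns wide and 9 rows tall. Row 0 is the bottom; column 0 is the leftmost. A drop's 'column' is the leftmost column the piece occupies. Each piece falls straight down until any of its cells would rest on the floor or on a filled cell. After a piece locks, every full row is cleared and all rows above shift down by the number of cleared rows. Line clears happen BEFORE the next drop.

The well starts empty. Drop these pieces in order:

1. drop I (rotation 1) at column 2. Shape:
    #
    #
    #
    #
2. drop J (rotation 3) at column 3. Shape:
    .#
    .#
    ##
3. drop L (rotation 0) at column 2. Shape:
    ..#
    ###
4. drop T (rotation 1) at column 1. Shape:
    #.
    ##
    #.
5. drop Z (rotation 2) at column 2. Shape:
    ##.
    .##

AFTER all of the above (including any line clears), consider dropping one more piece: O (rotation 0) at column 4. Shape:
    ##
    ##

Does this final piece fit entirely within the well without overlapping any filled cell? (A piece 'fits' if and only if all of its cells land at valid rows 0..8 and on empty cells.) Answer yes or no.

Answer: yes

Derivation:
Drop 1: I rot1 at col 2 lands with bottom-row=0; cleared 0 line(s) (total 0); column heights now [0 0 4 0 0 0], max=4
Drop 2: J rot3 at col 3 lands with bottom-row=0; cleared 0 line(s) (total 0); column heights now [0 0 4 1 3 0], max=4
Drop 3: L rot0 at col 2 lands with bottom-row=4; cleared 0 line(s) (total 0); column heights now [0 0 5 5 6 0], max=6
Drop 4: T rot1 at col 1 lands with bottom-row=4; cleared 0 line(s) (total 0); column heights now [0 7 6 5 6 0], max=7
Drop 5: Z rot2 at col 2 lands with bottom-row=6; cleared 0 line(s) (total 0); column heights now [0 7 8 8 7 0], max=8
Test piece O rot0 at col 4 (width 2): heights before test = [0 7 8 8 7 0]; fits = True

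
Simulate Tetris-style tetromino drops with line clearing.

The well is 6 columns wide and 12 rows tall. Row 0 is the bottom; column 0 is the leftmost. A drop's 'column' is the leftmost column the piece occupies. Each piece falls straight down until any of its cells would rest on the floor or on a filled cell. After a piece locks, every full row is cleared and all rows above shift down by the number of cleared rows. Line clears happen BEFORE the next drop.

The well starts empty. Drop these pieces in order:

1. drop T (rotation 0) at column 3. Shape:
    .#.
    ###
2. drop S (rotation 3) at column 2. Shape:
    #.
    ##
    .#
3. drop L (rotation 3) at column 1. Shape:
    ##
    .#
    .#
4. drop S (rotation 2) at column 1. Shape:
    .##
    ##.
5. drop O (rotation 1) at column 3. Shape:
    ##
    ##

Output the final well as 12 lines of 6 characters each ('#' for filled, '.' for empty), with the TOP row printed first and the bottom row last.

Answer: ......
...##.
...##.
..##..
.##...
.##...
..#...
..#...
..#...
..##..
...##.
...###

Derivation:
Drop 1: T rot0 at col 3 lands with bottom-row=0; cleared 0 line(s) (total 0); column heights now [0 0 0 1 2 1], max=2
Drop 2: S rot3 at col 2 lands with bottom-row=1; cleared 0 line(s) (total 0); column heights now [0 0 4 3 2 1], max=4
Drop 3: L rot3 at col 1 lands with bottom-row=4; cleared 0 line(s) (total 0); column heights now [0 7 7 3 2 1], max=7
Drop 4: S rot2 at col 1 lands with bottom-row=7; cleared 0 line(s) (total 0); column heights now [0 8 9 9 2 1], max=9
Drop 5: O rot1 at col 3 lands with bottom-row=9; cleared 0 line(s) (total 0); column heights now [0 8 9 11 11 1], max=11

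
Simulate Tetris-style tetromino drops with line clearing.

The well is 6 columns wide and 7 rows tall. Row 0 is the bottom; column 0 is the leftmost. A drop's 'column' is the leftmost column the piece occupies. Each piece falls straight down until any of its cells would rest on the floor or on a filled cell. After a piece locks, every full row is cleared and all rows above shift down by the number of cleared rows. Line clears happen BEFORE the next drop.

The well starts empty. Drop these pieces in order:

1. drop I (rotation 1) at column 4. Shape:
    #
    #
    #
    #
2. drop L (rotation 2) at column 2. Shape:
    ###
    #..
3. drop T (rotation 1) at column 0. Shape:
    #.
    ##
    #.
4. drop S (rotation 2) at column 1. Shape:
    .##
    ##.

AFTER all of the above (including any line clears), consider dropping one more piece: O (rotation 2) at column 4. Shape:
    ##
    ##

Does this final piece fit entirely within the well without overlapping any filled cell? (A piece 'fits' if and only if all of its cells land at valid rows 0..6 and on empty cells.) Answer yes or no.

Answer: yes

Derivation:
Drop 1: I rot1 at col 4 lands with bottom-row=0; cleared 0 line(s) (total 0); column heights now [0 0 0 0 4 0], max=4
Drop 2: L rot2 at col 2 lands with bottom-row=3; cleared 0 line(s) (total 0); column heights now [0 0 5 5 5 0], max=5
Drop 3: T rot1 at col 0 lands with bottom-row=0; cleared 0 line(s) (total 0); column heights now [3 2 5 5 5 0], max=5
Drop 4: S rot2 at col 1 lands with bottom-row=5; cleared 0 line(s) (total 0); column heights now [3 6 7 7 5 0], max=7
Test piece O rot2 at col 4 (width 2): heights before test = [3 6 7 7 5 0]; fits = True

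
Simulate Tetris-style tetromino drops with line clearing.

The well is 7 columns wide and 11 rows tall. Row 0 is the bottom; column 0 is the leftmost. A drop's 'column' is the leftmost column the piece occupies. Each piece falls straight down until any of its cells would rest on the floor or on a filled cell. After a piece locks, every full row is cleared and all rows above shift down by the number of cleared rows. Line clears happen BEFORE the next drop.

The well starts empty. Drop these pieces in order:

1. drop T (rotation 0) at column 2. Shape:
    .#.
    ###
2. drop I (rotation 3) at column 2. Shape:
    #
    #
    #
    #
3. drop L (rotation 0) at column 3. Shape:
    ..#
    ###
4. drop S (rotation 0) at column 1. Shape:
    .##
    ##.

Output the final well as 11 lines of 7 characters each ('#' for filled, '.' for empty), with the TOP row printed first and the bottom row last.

Drop 1: T rot0 at col 2 lands with bottom-row=0; cleared 0 line(s) (total 0); column heights now [0 0 1 2 1 0 0], max=2
Drop 2: I rot3 at col 2 lands with bottom-row=1; cleared 0 line(s) (total 0); column heights now [0 0 5 2 1 0 0], max=5
Drop 3: L rot0 at col 3 lands with bottom-row=2; cleared 0 line(s) (total 0); column heights now [0 0 5 3 3 4 0], max=5
Drop 4: S rot0 at col 1 lands with bottom-row=5; cleared 0 line(s) (total 0); column heights now [0 6 7 7 3 4 0], max=7

Answer: .......
.......
.......
.......
..##...
.##....
..#....
..#..#.
..####.
..##...
..###..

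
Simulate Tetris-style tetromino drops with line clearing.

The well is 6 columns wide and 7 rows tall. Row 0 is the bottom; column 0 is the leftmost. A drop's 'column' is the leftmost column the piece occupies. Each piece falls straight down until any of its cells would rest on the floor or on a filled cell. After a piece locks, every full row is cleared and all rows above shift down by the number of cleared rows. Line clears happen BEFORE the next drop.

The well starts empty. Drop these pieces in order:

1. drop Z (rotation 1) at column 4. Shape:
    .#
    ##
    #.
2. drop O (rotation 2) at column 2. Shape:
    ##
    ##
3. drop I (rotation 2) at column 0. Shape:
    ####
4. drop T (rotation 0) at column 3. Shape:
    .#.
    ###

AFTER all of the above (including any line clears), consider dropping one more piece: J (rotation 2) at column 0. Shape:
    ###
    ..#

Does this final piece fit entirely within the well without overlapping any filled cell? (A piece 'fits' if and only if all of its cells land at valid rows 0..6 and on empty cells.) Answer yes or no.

Drop 1: Z rot1 at col 4 lands with bottom-row=0; cleared 0 line(s) (total 0); column heights now [0 0 0 0 2 3], max=3
Drop 2: O rot2 at col 2 lands with bottom-row=0; cleared 0 line(s) (total 0); column heights now [0 0 2 2 2 3], max=3
Drop 3: I rot2 at col 0 lands with bottom-row=2; cleared 0 line(s) (total 0); column heights now [3 3 3 3 2 3], max=3
Drop 4: T rot0 at col 3 lands with bottom-row=3; cleared 0 line(s) (total 0); column heights now [3 3 3 4 5 4], max=5
Test piece J rot2 at col 0 (width 3): heights before test = [3 3 3 4 5 4]; fits = True

Answer: yes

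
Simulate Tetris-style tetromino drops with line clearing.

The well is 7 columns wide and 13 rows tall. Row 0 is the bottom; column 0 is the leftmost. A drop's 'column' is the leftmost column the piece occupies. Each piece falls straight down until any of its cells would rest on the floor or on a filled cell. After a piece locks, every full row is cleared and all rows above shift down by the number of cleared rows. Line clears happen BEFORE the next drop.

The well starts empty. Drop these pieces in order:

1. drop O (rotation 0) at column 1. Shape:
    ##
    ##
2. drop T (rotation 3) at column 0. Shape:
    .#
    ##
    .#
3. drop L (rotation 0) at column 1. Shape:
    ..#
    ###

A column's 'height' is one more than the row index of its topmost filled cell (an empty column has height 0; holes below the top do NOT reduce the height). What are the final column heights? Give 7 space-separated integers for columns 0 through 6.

Drop 1: O rot0 at col 1 lands with bottom-row=0; cleared 0 line(s) (total 0); column heights now [0 2 2 0 0 0 0], max=2
Drop 2: T rot3 at col 0 lands with bottom-row=2; cleared 0 line(s) (total 0); column heights now [4 5 2 0 0 0 0], max=5
Drop 3: L rot0 at col 1 lands with bottom-row=5; cleared 0 line(s) (total 0); column heights now [4 6 6 7 0 0 0], max=7

Answer: 4 6 6 7 0 0 0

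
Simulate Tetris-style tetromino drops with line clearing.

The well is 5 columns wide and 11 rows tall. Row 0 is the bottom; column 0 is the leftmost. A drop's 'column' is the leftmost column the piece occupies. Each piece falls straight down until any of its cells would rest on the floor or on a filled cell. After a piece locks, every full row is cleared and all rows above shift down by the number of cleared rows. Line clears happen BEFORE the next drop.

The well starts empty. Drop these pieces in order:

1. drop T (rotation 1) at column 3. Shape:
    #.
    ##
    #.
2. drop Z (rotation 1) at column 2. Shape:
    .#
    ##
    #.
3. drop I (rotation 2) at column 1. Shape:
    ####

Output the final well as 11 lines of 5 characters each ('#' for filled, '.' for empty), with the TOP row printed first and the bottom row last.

Answer: .....
.....
.....
.....
.....
.####
...#.
..##.
..##.
...##
...#.

Derivation:
Drop 1: T rot1 at col 3 lands with bottom-row=0; cleared 0 line(s) (total 0); column heights now [0 0 0 3 2], max=3
Drop 2: Z rot1 at col 2 lands with bottom-row=2; cleared 0 line(s) (total 0); column heights now [0 0 4 5 2], max=5
Drop 3: I rot2 at col 1 lands with bottom-row=5; cleared 0 line(s) (total 0); column heights now [0 6 6 6 6], max=6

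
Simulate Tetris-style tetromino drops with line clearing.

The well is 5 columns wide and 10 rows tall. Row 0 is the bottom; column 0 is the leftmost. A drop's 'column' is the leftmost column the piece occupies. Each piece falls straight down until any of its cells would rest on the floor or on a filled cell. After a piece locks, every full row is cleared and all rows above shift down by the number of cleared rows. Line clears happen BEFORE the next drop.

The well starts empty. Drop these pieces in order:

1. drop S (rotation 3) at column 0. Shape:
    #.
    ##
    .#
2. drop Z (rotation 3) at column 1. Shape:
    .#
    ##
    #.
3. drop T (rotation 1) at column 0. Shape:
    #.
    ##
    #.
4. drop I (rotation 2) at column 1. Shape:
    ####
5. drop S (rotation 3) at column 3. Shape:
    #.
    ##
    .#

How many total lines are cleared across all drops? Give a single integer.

Drop 1: S rot3 at col 0 lands with bottom-row=0; cleared 0 line(s) (total 0); column heights now [3 2 0 0 0], max=3
Drop 2: Z rot3 at col 1 lands with bottom-row=2; cleared 0 line(s) (total 0); column heights now [3 4 5 0 0], max=5
Drop 3: T rot1 at col 0 lands with bottom-row=3; cleared 0 line(s) (total 0); column heights now [6 5 5 0 0], max=6
Drop 4: I rot2 at col 1 lands with bottom-row=5; cleared 1 line(s) (total 1); column heights now [5 5 5 0 0], max=5
Drop 5: S rot3 at col 3 lands with bottom-row=0; cleared 0 line(s) (total 1); column heights now [5 5 5 3 2], max=5

Answer: 1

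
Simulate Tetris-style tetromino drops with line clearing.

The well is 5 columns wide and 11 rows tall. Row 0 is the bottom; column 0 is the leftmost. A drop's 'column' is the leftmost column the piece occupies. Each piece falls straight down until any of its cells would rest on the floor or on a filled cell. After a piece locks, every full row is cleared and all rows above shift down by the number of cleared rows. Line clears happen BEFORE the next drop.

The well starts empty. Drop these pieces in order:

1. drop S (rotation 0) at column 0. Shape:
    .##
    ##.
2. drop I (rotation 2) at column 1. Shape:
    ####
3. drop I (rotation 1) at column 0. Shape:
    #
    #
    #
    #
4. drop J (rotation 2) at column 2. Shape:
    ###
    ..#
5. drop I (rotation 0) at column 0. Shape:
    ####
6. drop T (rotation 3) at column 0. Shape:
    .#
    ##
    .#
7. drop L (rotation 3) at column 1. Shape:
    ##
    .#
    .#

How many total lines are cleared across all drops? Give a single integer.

Answer: 1

Derivation:
Drop 1: S rot0 at col 0 lands with bottom-row=0; cleared 0 line(s) (total 0); column heights now [1 2 2 0 0], max=2
Drop 2: I rot2 at col 1 lands with bottom-row=2; cleared 0 line(s) (total 0); column heights now [1 3 3 3 3], max=3
Drop 3: I rot1 at col 0 lands with bottom-row=1; cleared 1 line(s) (total 1); column heights now [4 2 2 0 0], max=4
Drop 4: J rot2 at col 2 lands with bottom-row=1; cleared 0 line(s) (total 1); column heights now [4 2 3 3 3], max=4
Drop 5: I rot0 at col 0 lands with bottom-row=4; cleared 0 line(s) (total 1); column heights now [5 5 5 5 3], max=5
Drop 6: T rot3 at col 0 lands with bottom-row=5; cleared 0 line(s) (total 1); column heights now [7 8 5 5 3], max=8
Drop 7: L rot3 at col 1 lands with bottom-row=6; cleared 0 line(s) (total 1); column heights now [7 9 9 5 3], max=9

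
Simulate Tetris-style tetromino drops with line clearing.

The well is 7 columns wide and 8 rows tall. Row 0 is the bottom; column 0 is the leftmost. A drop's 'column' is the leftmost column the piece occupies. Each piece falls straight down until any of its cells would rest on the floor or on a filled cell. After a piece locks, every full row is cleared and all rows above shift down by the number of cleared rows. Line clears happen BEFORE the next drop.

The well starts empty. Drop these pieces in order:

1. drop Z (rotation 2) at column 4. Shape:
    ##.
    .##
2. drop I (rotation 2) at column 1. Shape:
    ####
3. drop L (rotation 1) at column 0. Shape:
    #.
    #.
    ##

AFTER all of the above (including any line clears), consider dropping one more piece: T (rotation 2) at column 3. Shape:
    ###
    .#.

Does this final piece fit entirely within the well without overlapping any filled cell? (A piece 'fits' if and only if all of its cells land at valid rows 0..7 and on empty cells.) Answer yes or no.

Answer: yes

Derivation:
Drop 1: Z rot2 at col 4 lands with bottom-row=0; cleared 0 line(s) (total 0); column heights now [0 0 0 0 2 2 1], max=2
Drop 2: I rot2 at col 1 lands with bottom-row=2; cleared 0 line(s) (total 0); column heights now [0 3 3 3 3 2 1], max=3
Drop 3: L rot1 at col 0 lands with bottom-row=3; cleared 0 line(s) (total 0); column heights now [6 4 3 3 3 2 1], max=6
Test piece T rot2 at col 3 (width 3): heights before test = [6 4 3 3 3 2 1]; fits = True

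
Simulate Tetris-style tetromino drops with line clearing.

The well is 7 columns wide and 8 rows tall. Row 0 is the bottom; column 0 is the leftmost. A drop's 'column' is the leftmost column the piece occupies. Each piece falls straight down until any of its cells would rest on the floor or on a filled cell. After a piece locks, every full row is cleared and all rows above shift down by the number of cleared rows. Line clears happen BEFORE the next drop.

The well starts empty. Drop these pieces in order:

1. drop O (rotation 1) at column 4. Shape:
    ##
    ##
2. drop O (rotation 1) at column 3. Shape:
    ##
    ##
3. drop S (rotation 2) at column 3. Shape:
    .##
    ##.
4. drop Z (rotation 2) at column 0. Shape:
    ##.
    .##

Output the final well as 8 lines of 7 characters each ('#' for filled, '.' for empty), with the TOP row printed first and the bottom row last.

Drop 1: O rot1 at col 4 lands with bottom-row=0; cleared 0 line(s) (total 0); column heights now [0 0 0 0 2 2 0], max=2
Drop 2: O rot1 at col 3 lands with bottom-row=2; cleared 0 line(s) (total 0); column heights now [0 0 0 4 4 2 0], max=4
Drop 3: S rot2 at col 3 lands with bottom-row=4; cleared 0 line(s) (total 0); column heights now [0 0 0 5 6 6 0], max=6
Drop 4: Z rot2 at col 0 lands with bottom-row=0; cleared 0 line(s) (total 0); column heights now [2 2 1 5 6 6 0], max=6

Answer: .......
.......
....##.
...##..
...##..
...##..
##..##.
.##.##.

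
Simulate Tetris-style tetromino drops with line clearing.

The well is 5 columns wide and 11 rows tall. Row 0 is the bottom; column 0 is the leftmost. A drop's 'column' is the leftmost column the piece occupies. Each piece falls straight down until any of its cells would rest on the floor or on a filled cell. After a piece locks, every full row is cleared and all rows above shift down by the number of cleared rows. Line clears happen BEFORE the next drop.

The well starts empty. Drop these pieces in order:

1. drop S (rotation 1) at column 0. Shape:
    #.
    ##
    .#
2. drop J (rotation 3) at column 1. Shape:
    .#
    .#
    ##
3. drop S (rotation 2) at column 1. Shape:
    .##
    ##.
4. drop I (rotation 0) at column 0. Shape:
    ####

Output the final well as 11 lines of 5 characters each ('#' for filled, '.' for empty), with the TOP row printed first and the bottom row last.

Answer: .....
.....
.....
####.
..##.
.##..
..#..
..#..
###..
##...
.#...

Derivation:
Drop 1: S rot1 at col 0 lands with bottom-row=0; cleared 0 line(s) (total 0); column heights now [3 2 0 0 0], max=3
Drop 2: J rot3 at col 1 lands with bottom-row=2; cleared 0 line(s) (total 0); column heights now [3 3 5 0 0], max=5
Drop 3: S rot2 at col 1 lands with bottom-row=5; cleared 0 line(s) (total 0); column heights now [3 6 7 7 0], max=7
Drop 4: I rot0 at col 0 lands with bottom-row=7; cleared 0 line(s) (total 0); column heights now [8 8 8 8 0], max=8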